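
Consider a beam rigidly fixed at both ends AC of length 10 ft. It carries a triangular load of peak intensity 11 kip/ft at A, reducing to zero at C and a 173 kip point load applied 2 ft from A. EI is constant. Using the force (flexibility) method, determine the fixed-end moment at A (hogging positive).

M_A = 276.4 kip·ft

Release both end moments; the primary structure is a simply-supported span AC with redundants M_A and M_C.
Simple-span end rotations at A and C under the given loads:
  at A: triangular load, peak 11: w₀L³/(45EI) = 244.4/EI
  at C: triangular load, peak 11: 7w₀L³/(360EI) = 213.9/EI
  at A: point load 173 at a = 2: Pab(L + b)/(6LEI) = 830.4/EI
  at C: point load 173 at a = 2: Pab(L + a)/(6LEI) = 553.6/EI
  θ_A0 = 1075/EI,  θ_C0 = 767.5/EI
Flexibility coefficients: a unit moment at one end gives L/(3EI) there and L/(6EI) at the far end, so f₁₁ = f₂₂ = 3.333/EI and f₁₂ = f₂₁ = 1.667/EI.
Compatibility — zero rotation at each built-in end:
  3.333 M_A + 1.667 M_C = 1075
  1.667 M_A + 3.333 M_C = 767.5
Solving the pair gives M_A = 276.4 kip·ft and M_C = 92.03 kip·ft (hogging).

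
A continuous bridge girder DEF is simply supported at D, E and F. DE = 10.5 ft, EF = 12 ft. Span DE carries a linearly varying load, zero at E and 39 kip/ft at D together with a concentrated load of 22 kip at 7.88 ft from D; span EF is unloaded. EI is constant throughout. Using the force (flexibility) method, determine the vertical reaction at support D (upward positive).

Take M_E as the redundant. Released structure: two simple spans DE and EF with a hinge at E.
End slopes at the hinge E, treating each span as simply supported:
  span DE: triangular load, peak 39: 7w₀L³/(360EI) = 877.9/EI
  span DE: point load 22 at a = 7.88: Pab(L + a)/(6LEI) = 132.5/EI
  relative rotation θ_0 = (1010 + 0)/EI = 1010/EI
A unit hogging moment at E produces rotation L₁/(3EI) + L₂/(3EI) = 7.5/EI.
Slope continuity at E: θ_0 = M_E·7.5/EI, so M_E = 1010/7.5 = 134.7 kip·ft (hogging).
Span DE, ΣM about D with M_E applied at E: R_E^{DE}·10.5 = 890 + 134.7, so R_E^{DE} = 97.59 kip and R_D = 226.8 − 97.59 = 129.2 kip.

R_D = 129.2 kip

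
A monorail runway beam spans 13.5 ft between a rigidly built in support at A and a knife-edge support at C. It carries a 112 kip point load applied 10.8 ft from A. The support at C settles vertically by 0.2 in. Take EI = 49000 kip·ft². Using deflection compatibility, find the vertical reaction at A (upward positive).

Release the roller at C. Primary structure: cantilever fixed at A.
Primary-structure tip deflection at C by superposition:
  point load 112 at a = 10.8: Pa²(3L − a)/(6EI) = 64665/EI
Tip deflection under a unit load at C: L³/(3EI) = 820.1/EI.
With EI = 49000 kip·ft²: δ_0 = 1.3197 ft and δ_{CC} = 0.016737 ft/kip.
Compatibility — the beam at C must follow the support down by 0.01667 ft: δ_0 − R_C·δ_{CC} = 0.01667, so R_C = (1.3197 − 0.01667)/0.016737 = 77.85 kip.
Vertical equilibrium: R_A = ΣP − R_C = 112 − 77.85 = 34.15 kip.

R_A = 34.15 kip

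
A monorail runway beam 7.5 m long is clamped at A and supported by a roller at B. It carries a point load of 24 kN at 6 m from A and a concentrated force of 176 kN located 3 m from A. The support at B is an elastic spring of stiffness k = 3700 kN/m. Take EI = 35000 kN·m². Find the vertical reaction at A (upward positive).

R_A = 149.9 kN

Take the reaction at B as the redundant and release it; the primary structure is a cantilever fixed at A.
Downward deflection at the released point B due to the loads:
  point load 24 at a = 6: Pa²(3L − a)/(6EI) = 2376/EI
  point load 176 at a = 3: Pa²(3L − a)/(6EI) = 5148/EI
  δ_0 = 7524/EI
Flexibility coefficient — unit upward force at B: δ_{BB} = L³/(3EI) = 140.6/EI.
With EI = 35000 kN·m²: δ_0 = 0.21497 m and δ_{BB} = 0.004018 m/kN.
Compatibility — the spring shortens by R_B/k under the reaction it provides: δ_0 − R_B·δ_{BB} = R_B/k. With 1/k = 0.00027 m/kN, R_B = δ_0 / (δ_{BB} + 1/k) = 0.21497 / (0.004018 + 0.00027) = 50.13 kN.
Vertical equilibrium: R_A = ΣP − R_B = 200 − 50.13 = 149.9 kN.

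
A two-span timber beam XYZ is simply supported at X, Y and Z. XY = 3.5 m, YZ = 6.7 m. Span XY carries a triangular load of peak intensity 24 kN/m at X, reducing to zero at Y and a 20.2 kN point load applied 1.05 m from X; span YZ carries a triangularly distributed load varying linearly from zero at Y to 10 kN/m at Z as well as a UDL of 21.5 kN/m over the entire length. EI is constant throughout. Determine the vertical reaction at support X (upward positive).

R_X = 11.96 kN

Insert a hinge at Y; M_Y is the redundant, and each span becomes simply supported.
End slopes at the hinge Y, treating each span as simply supported:
  span XY: triangular load, peak 24: 7w₀L³/(360EI) = 20.01/EI
  span XY: point load 20.2 at a = 1.05: Pab(L + a)/(6LEI) = 11.26/EI
  span YZ: triangular load, peak 10: 7w₀L³/(360EI) = 58.48/EI
  span YZ: UDL 21.5: wL³/(24EI) = 269.4/EI
  relative rotation θ_0 = (31.27 + 327.9)/EI = 359.2/EI
A unit hogging moment at Y produces rotation L₁/(3EI) + L₂/(3EI) = 3.4/EI.
Slope continuity at Y: θ_0 = M_Y·3.4/EI, so M_Y = 359.2/3.4 = 105.6 kN·m (hogging).
Span XY, ΣM about X with M_Y applied at Y: R_Y^{XY}·3.5 = 70.21 + 105.6, so R_Y^{XY} = 50.24 kN and R_X = 62.2 − 50.24 = 11.96 kN.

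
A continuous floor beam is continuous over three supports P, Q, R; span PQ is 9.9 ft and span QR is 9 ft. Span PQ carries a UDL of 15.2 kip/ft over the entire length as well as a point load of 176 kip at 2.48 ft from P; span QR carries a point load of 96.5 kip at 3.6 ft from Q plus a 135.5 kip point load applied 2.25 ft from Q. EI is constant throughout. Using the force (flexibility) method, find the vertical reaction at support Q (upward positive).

R_Q = 359.3 kip

Release continuity at Q by inserting a hinge; the redundant is the internal moment M_Q. The primary structure is two simply-supported spans PQ and QR.
Rotations at Q on the released spans (each span's end-slope, ×1/EI):
  span PQ: UDL 15.2: wL³/(24EI) = 614.5/EI
  span PQ: point load 176 at a = 2.48: Pab(L + a)/(6LEI) = 675/EI
  span QR: point load 96.5 at a = 3.6: Pab(L + b)/(6LEI) = 500.3/EI
  span QR: point load 135.5 at a = 2.25: Pab(L + b)/(6LEI) = 600.2/EI
  relative rotation θ_0 = (1290 + 1100)/EI = 2390/EI
A unit hogging moment at Q produces rotation L₁/(3EI) + L₂/(3EI) = 6.3/EI.
Compatibility: M_Q·(L₁+L₂)/(3EI) = θ_0, giving M_Q = 379.4 kip·ft (hogging).
Span PQ, ΣM about P with M_Q applied at Q: R_Q^{PQ}·9.9 = 1181 + 379.4, so R_Q^{PQ} = 157.6 kip and R_P = 326.5 − 157.6 = 168.8 kip.
Span QR, ΣM about R: R_Q^{QR}·9 = 1436 + 379.4, so R_Q^{QR} = 201.7 kip and R_R = 232 − 201.7 = 30.32 kip.
R_Q = 157.6 + 201.7 = 359.3 kip.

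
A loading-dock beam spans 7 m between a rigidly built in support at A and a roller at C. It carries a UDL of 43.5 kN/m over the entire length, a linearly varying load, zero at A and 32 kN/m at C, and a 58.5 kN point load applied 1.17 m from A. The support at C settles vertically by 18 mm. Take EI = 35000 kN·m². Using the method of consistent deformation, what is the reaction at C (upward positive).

R_C = 172.6 kN

Take the reaction at C as the redundant and release it; the primary structure is a cantilever fixed at A.
Deflection at C on the released cantilever, summing each load's contribution:
  UDL 43.5: wL⁴/(8EI) = 13055/EI
  triangular load, peak 32 at the free end: 11w₀L⁴/(120EI) = 7043/EI
  point load 58.5 at a = 1.17: Pa²(3L − a)/(6EI) = 264.7/EI
  δ_0 = 20363/EI
Tip deflection under a unit load at C: L³/(3EI) = 114.3/EI.
With EI = 35000 kN·m²: δ_0 = 0.5818 m and δ_{CC} = 0.003267 m/kN.
Compatibility — the beam at C must follow the support down by 0.018 m: δ_0 − R_C·δ_{CC} = 0.018, so R_C = (0.5818 − 0.018)/0.003267 = 172.6 kN.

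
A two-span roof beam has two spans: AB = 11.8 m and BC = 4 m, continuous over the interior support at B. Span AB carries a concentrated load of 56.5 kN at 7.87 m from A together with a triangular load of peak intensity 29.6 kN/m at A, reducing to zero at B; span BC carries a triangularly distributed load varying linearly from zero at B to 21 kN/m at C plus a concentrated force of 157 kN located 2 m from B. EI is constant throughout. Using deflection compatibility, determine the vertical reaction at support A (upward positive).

Insert a hinge at B; M_B is the redundant, and each span becomes simply supported.
Rotations at B on the released spans (each span's end-slope, ×1/EI):
  span AB: point load 56.5 at a = 7.87: Pab(L + a)/(6LEI) = 485.5/EI
  span AB: triangular load, peak 29.6: 7w₀L³/(360EI) = 945.7/EI
  span BC: triangular load, peak 21: 7w₀L³/(360EI) = 26.13/EI
  span BC: point load 157 at a = 2: Pab(L + b)/(6LEI) = 157/EI
  relative rotation θ_0 = (1431 + 183.1)/EI = 1614/EI
A unit hogging moment at B produces rotation L₁/(3EI) + L₂/(3EI) = 5.267/EI.
Slope continuity at B: θ_0 = M_B·5.267/EI, so M_B = 1614/5.267 = 306.5 kN·m (hogging).
Span AB, ΣM about A with M_B applied at B: R_B^{AB}·11.8 = 1132 + 306.5, so R_B^{AB} = 121.9 kN and R_A = 231.1 − 121.9 = 109.3 kN.

R_A = 109.3 kN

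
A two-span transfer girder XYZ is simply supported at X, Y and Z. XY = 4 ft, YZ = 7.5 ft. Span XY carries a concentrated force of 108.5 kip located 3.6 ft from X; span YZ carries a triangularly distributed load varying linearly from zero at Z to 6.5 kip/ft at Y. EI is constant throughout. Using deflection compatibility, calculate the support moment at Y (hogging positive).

M_Y = 28.8 kip·ft

Insert a hinge at Y; M_Y is the redundant, and each span becomes simply supported.
Discontinuity in slope at Y on the released structure — sum the simple-span end rotations:
  span XY: point load 108.5 at a = 3.6: Pab(L + a)/(6LEI) = 49.48/EI
  span YZ: triangular load, peak 6.5: w₀L³/(45EI) = 60.94/EI
  relative rotation θ_0 = (49.48 + 60.94)/EI = 110.4/EI
A unit hogging moment at Y produces rotation L₁/(3EI) + L₂/(3EI) = 3.833/EI.
Slope continuity at Y: θ_0 = M_Y·3.833/EI, so M_Y = 110.4/3.833 = 28.8 kip·ft (hogging).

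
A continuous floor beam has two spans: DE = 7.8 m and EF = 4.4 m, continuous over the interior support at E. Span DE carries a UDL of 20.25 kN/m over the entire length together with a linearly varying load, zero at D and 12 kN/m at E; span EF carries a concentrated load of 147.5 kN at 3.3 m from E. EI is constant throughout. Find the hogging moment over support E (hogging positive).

Take M_E as the redundant. Released structure: two simple spans DE and EF with a hinge at E.
Discontinuity in slope at E on the released structure — sum the simple-span end rotations:
  span DE: UDL 20.25: wL³/(24EI) = 400.4/EI
  span DE: triangular load, peak 12: w₀L³/(45EI) = 126.5/EI
  span EF: point load 147.5 at a = 3.3: Pab(L + b)/(6LEI) = 111.5/EI
  relative rotation θ_0 = (527 + 111.5)/EI = 638.5/EI
A unit hogging moment at E produces rotation L₁/(3EI) + L₂/(3EI) = 4.067/EI.
Compatibility: M_E·(L₁+L₂)/(3EI) = θ_0, giving M_E = 157 kN·m (hogging).

M_E = 157 kN·m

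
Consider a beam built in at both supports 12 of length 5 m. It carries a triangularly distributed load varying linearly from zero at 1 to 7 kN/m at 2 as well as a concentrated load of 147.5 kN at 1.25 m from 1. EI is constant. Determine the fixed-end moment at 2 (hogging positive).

Release both end moments; the primary structure is a simply-supported span 12 with redundants M_1 and M_2.
End rotations of the released simple span under the applied load (×1/EI):
  at 1: triangular load, peak 7: 7w₀L³/(360EI) = 17.01/EI
  at 2: triangular load, peak 7: w₀L³/(45EI) = 19.44/EI
  at 1: point load 147.5 at a = 1.25: Pab(L + b)/(6LEI) = 201.7/EI
  at 2: point load 147.5 at a = 1.25: Pab(L + a)/(6LEI) = 144/EI
  θ_10 = 218.7/EI,  θ_20 = 163.5/EI
Flexibility coefficients: a unit moment at one end gives L/(3EI) there and L/(6EI) at the far end, so f₁₁ = f₂₂ = 1.667/EI and f₁₂ = f₂₁ = 0.8333/EI.
Compatibility — zero rotation at each built-in end:
  1.667 M_1 + 0.8333 M_2 = 218.7
  0.8333 M_1 + 1.667 M_2 = 163.5
Solving the pair gives M_1 = 109.5 kN·m and M_2 = 43.32 kN·m (hogging).

M_2 = 43.32 kN·m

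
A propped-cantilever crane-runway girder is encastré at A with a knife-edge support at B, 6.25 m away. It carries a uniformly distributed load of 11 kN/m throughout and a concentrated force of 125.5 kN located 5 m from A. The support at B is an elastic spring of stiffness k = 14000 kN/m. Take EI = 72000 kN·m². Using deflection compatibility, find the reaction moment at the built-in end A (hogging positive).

Remove the prop at B; the released (primary) structure is a cantilever built in at A.
Primary-structure tip deflection at B by superposition:
  UDL 11: wL⁴/(8EI) = 2098/EI
  point load 125.5 at a = 5: Pa²(3L − a)/(6EI) = 7190/EI
  δ_0 = 9288/EI
Tip deflection under a unit load at B: L³/(3EI) = 81.38/EI.
With EI = 72000 kN·m²: δ_0 = 0.129 m and δ_{BB} = 0.00113 m/kN.
Compatibility — the spring shortens by R_B/k under the reaction it provides: δ_0 − R_B·δ_{BB} = R_B/k. With 1/k = 0.000071 m/kN, R_B = δ_0 / (δ_{BB} + 1/k) = 0.129 / (0.00113 + 0.000071) = 107.3 kN.
Moment equilibrium about A: M_A = Σ(load moments about A) − R_B·L = 842.3 − 107.3×6.25 = 171.4 kN·m.

M_A = 171.4 kN·m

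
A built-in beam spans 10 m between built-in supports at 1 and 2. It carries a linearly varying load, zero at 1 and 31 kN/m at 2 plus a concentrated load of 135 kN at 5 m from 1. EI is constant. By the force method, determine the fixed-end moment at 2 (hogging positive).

M_2 = 323.8 kN·m

Take the two fixed-end moments M_1, M_2 as redundants; the released structure is the simple span 12.
Simple-span end rotations at 1 and 2 under the given loads:
  at 1: triangular load, peak 31: 7w₀L³/(360EI) = 602.8/EI
  at 2: triangular load, peak 31: w₀L³/(45EI) = 688.9/EI
  at 1: point load 135 at a = 5: Pab(L + b)/(6LEI) = 843.8/EI
  at 2: point load 135 at a = 5: Pab(L + a)/(6LEI) = 843.8/EI
  θ_10 = 1447/EI,  θ_20 = 1533/EI
Flexibility coefficients: a unit moment at one end gives L/(3EI) there and L/(6EI) at the far end, so f₁₁ = f₂₂ = 3.333/EI and f₁₂ = f₂₁ = 1.667/EI.
Compatibility — zero rotation at each built-in end:
  3.333 M_1 + 1.667 M_2 = 1447
  1.667 M_1 + 3.333 M_2 = 1533
Solving the pair gives M_1 = 272.1 kN·m and M_2 = 323.8 kN·m (hogging).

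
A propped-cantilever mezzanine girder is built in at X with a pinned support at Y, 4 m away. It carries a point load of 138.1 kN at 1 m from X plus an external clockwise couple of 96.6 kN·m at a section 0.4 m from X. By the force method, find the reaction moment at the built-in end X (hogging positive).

Release the roller at Y. Primary structure: cantilever fixed at X.
Primary-structure tip deflection at Y by superposition:
  point load 138.1 at a = 1: Pa²(3L − a)/(6EI) = 253.2/EI
  clockwise couple 96.6 at a = 0.4: M₀a(2L − a)/(2EI) = 146.8/EI
  δ_0 = 400/EI
Tip deflection under a unit load at Y: L³/(3EI) = 21.33/EI.
Compatibility at Y: δ_0 − R_Y·δ_{YY} = 0, so R_Y = 400/21.33 = 18.75 kN.
Moment equilibrium about X: M_X = Σ(load moments about X) − R_Y·L = 234.7 − 18.75×4 = 159.7 kN·m.

M_X = 159.7 kN·m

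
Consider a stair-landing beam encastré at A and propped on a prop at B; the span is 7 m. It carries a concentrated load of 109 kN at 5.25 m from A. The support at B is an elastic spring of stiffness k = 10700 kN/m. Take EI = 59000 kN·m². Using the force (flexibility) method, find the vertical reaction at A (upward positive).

Remove the prop at B; the released (primary) structure is a cantilever built in at A.
Deflection at B on the released cantilever, summing each load's contribution:
  point load 109 at a = 5.25: Pa²(3L − a)/(6EI) = 7886/EI
Flexibility coefficient — unit upward force at B: δ_{BB} = L³/(3EI) = 114.3/EI.
With EI = 59000 kN·m²: δ_0 = 0.13367 m and δ_{BB} = 0.001938 m/kN.
Compatibility — the spring shortens by R_B/k under the reaction it provides: δ_0 − R_B·δ_{BB} = R_B/k. With 1/k = 0.000093 m/kN, R_B = δ_0 / (δ_{BB} + 1/k) = 0.13367 / (0.001938 + 0.000093) = 65.8 kN.
Vertical equilibrium: R_A = ΣP − R_B = 109 − 65.8 = 43.2 kN.

R_A = 43.2 kN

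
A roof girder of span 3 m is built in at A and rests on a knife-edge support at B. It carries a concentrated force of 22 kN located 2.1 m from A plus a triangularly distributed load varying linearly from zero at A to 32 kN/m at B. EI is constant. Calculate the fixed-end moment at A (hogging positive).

Choose R_B as the redundant. The primary structure is the cantilever fixed at A.
Primary-structure tip deflection at B by superposition:
  point load 22 at a = 2.1: Pa²(3L − a)/(6EI) = 111.6/EI
  triangular load, peak 32 at the free end: 11w₀L⁴/(120EI) = 237.6/EI
  δ_0 = 349.2/EI
Tip deflection under a unit load at B: L³/(3EI) = 9/EI.
Compatibility at B: δ_0 − R_B·δ_{BB} = 0, so R_B = 349.2/9 = 38.8 kN.
Moment equilibrium about A: M_A = Σ(load moments about A) − R_B·L = 142.2 − 38.8×3 = 25.81 kN·m.

M_A = 25.81 kN·m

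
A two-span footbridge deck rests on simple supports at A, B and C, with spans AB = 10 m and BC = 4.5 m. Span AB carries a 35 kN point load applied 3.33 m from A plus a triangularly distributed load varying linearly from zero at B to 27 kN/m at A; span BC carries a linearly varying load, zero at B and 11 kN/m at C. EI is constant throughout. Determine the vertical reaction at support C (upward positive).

R_C = -16.47 kN

Take M_B as the redundant. Released structure: two simple spans AB and BC with a hinge at B.
Rotations at B on the released spans (each span's end-slope, ×1/EI):
  span AB: point load 35 at a = 3.33: Pab(L + a)/(6LEI) = 172.7/EI
  span AB: triangular load, peak 27: 7w₀L³/(360EI) = 525/EI
  span BC: triangular load, peak 11: 7w₀L³/(360EI) = 19.49/EI
  relative rotation θ_0 = (697.7 + 19.49)/EI = 717.2/EI
A unit hogging moment at B produces rotation L₁/(3EI) + L₂/(3EI) = 4.833/EI.
Slope continuity at B: θ_0 = M_B·4.833/EI, so M_B = 717.2/4.833 = 148.4 kN·m (hogging).
Span BC, ΣM about C: R_B^{BC}·4.5 = 37.12 + 148.4, so R_B^{BC} = 41.22 kN and R_C = 24.75 − 41.22 = -16.47 kN.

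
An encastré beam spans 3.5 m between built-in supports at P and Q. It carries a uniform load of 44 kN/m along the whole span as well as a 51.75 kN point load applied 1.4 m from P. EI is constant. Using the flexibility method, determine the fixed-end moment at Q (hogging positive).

M_Q = 62.3 kN·m

Take the two fixed-end moments M_P, M_Q as redundants; the released structure is the simple span PQ.
On the primary (simply-supported) span, the end slopes from the loading are:
  at P: UDL 44: wL³/(24EI) = 78.6/EI
  at Q: UDL 44: wL³/(24EI) = 78.6/EI
  at P: point load 51.75 at a = 1.4: Pab(L + b)/(6LEI) = 40.57/EI
  at Q: point load 51.75 at a = 1.4: Pab(L + a)/(6LEI) = 35.5/EI
  θ_P0 = 119.2/EI,  θ_Q0 = 114.1/EI
Flexibility coefficients: a unit moment at one end gives L/(3EI) there and L/(6EI) at the far end, so f₁₁ = f₂₂ = 1.167/EI and f₁₂ = f₂₁ = 0.5833/EI.
Compatibility — zero rotation at each built-in end:
  1.167 M_P + 0.5833 M_Q = 119.2
  0.5833 M_P + 1.167 M_Q = 114.1
Solving the pair gives M_P = 71 kN·m and M_Q = 62.3 kN·m (hogging).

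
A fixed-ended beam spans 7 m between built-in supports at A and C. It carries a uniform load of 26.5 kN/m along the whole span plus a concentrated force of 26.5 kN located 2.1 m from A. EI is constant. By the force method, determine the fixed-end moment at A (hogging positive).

M_A = 135.5 kN·m

Release both end moments; the primary structure is a simply-supported span AC with redundants M_A and M_C.
On the primary (simply-supported) span, the end slopes from the loading are:
  at A: UDL 26.5: wL³/(24EI) = 378.7/EI
  at C: UDL 26.5: wL³/(24EI) = 378.7/EI
  at A: point load 26.5 at a = 2.1: Pab(L + b)/(6LEI) = 77.26/EI
  at C: point load 26.5 at a = 2.1: Pab(L + a)/(6LEI) = 59.08/EI
  θ_A0 = 456/EI,  θ_C0 = 437.8/EI
Flexibility coefficients: a unit moment at one end gives L/(3EI) there and L/(6EI) at the far end, so f₁₁ = f₂₂ = 2.333/EI and f₁₂ = f₂₁ = 1.167/EI.
Compatibility — zero rotation at each built-in end:
  2.333 M_A + 1.167 M_C = 456
  1.167 M_A + 2.333 M_C = 437.8
Solving the pair gives M_A = 135.5 kN·m and M_C = 119.9 kN·m (hogging).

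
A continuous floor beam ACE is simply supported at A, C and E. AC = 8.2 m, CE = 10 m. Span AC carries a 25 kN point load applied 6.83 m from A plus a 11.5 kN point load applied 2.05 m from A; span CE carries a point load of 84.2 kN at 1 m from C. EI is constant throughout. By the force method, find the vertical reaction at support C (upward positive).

R_C = 112 kN

Insert a hinge at C; M_C is the redundant, and each span becomes simply supported.
Discontinuity in slope at C on the released structure — sum the simple-span end rotations:
  span AC: point load 25 at a = 6.83: Pab(L + a)/(6LEI) = 71.46/EI
  span AC: point load 11.5 at a = 2.05: Pab(L + a)/(6LEI) = 30.21/EI
  span CE: point load 84.2 at a = 1: Pab(L + b)/(6LEI) = 240/EI
  relative rotation θ_0 = (101.7 + 240)/EI = 341.6/EI
A unit hogging moment at C produces rotation L₁/(3EI) + L₂/(3EI) = 6.067/EI.
Compatibility: M_C·(L₁+L₂)/(3EI) = θ_0, giving M_C = 56.31 kN·m (hogging).
Span AC, ΣM about A with M_C applied at C: R_C^{AC}·8.2 = 194.3 + 56.31, so R_C^{AC} = 30.57 kN and R_A = 36.5 − 30.57 = 5.934 kN.
Span CE, ΣM about E: R_C^{CE}·10 = 757.8 + 56.31, so R_C^{CE} = 81.41 kN and R_E = 84.2 − 81.41 = 2.789 kN.
R_C = 30.57 + 81.41 = 112 kN.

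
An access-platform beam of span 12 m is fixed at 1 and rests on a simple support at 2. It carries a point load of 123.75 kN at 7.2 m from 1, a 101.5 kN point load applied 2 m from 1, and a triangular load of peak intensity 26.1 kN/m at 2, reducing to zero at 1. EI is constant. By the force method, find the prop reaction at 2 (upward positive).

Release the roller at 2. Primary structure: cantilever fixed at 1.
Downward deflection at the released point 2 due to the loads:
  point load 123.75 at a = 7.2: Pa²(3L − a)/(6EI) = 30793/EI
  point load 101.5 at a = 2: Pa²(3L − a)/(6EI) = 2301/EI
  triangular load, peak 26.1 at the free end: 11w₀L⁴/(120EI) = 49611/EI
  δ_0 = 82705/EI
Tip deflection under a unit load at 2: L³/(3EI) = 576/EI.
The prop prevents deflection at 2: R_2 = δ_0/δ_{22} = 82705/576 = 143.6 kN.

R_2 = 143.6 kN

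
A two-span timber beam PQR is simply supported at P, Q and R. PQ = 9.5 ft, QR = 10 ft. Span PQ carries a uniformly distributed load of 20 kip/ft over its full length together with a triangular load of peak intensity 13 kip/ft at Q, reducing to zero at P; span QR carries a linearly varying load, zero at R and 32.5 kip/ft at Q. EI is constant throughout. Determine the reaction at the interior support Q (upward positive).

R_Q = 297.7 kip

Release continuity at Q by inserting a hinge; the redundant is the internal moment M_Q. The primary structure is two simply-supported spans PQ and QR.
Discontinuity in slope at Q on the released structure — sum the simple-span end rotations:
  span PQ: UDL 20: wL³/(24EI) = 714.5/EI
  span PQ: triangular load, peak 13: w₀L³/(45EI) = 247.7/EI
  span QR: triangular load, peak 32.5: w₀L³/(45EI) = 722.2/EI
  relative rotation θ_0 = (962.2 + 722.2)/EI = 1684/EI
A unit hogging moment at Q produces rotation L₁/(3EI) + L₂/(3EI) = 6.5/EI.
Compatibility: M_Q·(L₁+L₂)/(3EI) = θ_0, giving M_Q = 259.1 kip·ft (hogging).
Span PQ, ΣM about P with M_Q applied at Q: R_Q^{PQ}·9.5 = 1294 + 259.1, so R_Q^{PQ} = 163.4 kip and R_P = 251.8 − 163.4 = 88.31 kip.
Span QR, ΣM about R: R_Q^{QR}·10 = 1083 + 259.1, so R_Q^{QR} = 134.2 kip and R_R = 162.5 − 134.2 = 28.25 kip.
R_Q = 163.4 + 134.2 = 297.7 kip.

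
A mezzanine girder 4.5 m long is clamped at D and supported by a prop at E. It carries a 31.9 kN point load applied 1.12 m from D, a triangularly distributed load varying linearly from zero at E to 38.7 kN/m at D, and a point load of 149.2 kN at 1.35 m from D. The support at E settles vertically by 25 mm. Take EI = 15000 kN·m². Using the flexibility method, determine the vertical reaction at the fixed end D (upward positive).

Choose R_E as the redundant. The primary structure is the cantilever fixed at D.
Primary-structure tip deflection at E by superposition:
  point load 31.9 at a = 1.12: Pa²(3L − a)/(6EI) = 82.57/EI
  triangular load, peak 38.7 at the fixed end: w₀L⁴/(30EI) = 529/EI
  point load 149.2 at a = 1.35: Pa²(3L − a)/(6EI) = 550.6/EI
  δ_0 = 1162/EI
Tip deflection under a unit load at E: L³/(3EI) = 30.38/EI.
With EI = 15000 kN·m²: δ_0 = 0.077479 m and δ_{EE} = 0.002025 m/kN.
Compatibility — the beam at E must follow the support down by 0.025 m: δ_0 − R_E·δ_{EE} = 0.025, so R_E = (0.077479 − 0.025)/0.002025 = 25.92 kN.
Vertical equilibrium: R_D = ΣP − R_E = 268.2 − 25.92 = 242.3 kN.

R_D = 242.3 kN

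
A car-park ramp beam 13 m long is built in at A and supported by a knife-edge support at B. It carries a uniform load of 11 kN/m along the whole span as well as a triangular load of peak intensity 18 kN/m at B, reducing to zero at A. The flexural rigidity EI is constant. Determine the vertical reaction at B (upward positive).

Take the reaction at B as the redundant and release it; the primary structure is a cantilever fixed at A.
Free-end deflection of the primary structure under the applied loading (downward +):
  UDL 11: wL⁴/(8EI) = 39271/EI
  triangular load, peak 18 at the free end: 11w₀L⁴/(120EI) = 47126/EI
  δ_0 = 86397/EI
Tip deflection under a unit load at B: L³/(3EI) = 732.3/EI.
Compatibility at B: δ_0 − R_B·δ_{BB} = 0, so R_B = 86397/732.3 = 118 kN.

R_B = 118 kN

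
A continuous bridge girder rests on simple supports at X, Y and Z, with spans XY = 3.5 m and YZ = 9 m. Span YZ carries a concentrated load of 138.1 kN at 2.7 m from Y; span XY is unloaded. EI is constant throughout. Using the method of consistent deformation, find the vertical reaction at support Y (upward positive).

Insert a hinge at Y; M_Y is the redundant, and each span becomes simply supported.
Rotations at Y on the released spans (each span's end-slope, ×1/EI):
  span YZ: point load 138.1 at a = 2.7: Pab(L + b)/(6LEI) = 665.6/EI
  relative rotation θ_0 = (0 + 665.6)/EI = 665.6/EI
A unit hogging moment at Y produces rotation L₁/(3EI) + L₂/(3EI) = 4.167/EI.
Slope continuity at Y: θ_0 = M_Y·4.167/EI, so M_Y = 665.6/4.167 = 159.7 kN·m (hogging).
Span XY, ΣM about X with M_Y applied at Y: R_Y^{XY}·3.5 = 0 + 159.7, so R_Y^{XY} = 45.64 kN and R_X = 0 − 45.64 = -45.64 kN.
Span YZ, ΣM about Z: R_Y^{YZ}·9 = 870 + 159.7, so R_Y^{YZ} = 114.4 kN and R_Z = 138.1 − 114.4 = 23.68 kN.
R_Y = 45.64 + 114.4 = 160.1 kN.

R_Y = 160.1 kN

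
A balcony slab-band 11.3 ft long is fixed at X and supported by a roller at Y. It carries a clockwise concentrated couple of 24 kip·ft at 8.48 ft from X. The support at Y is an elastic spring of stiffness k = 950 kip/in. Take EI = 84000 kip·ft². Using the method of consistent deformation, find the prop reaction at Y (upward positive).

R_Y = 2.942 kip

Release the roller at Y. Primary structure: cantilever fixed at X.
Free-end deflection of the primary structure under the applied loading (downward +):
  clockwise couple 24 at a = 8.48: M₀a(2L − a)/(2EI) = 1437/EI
Flexibility coefficient — unit upward force at Y: δ_{YY} = L³/(3EI) = 481/EI.
With EI = 84000 kip·ft²: δ_0 = 0.017105 ft and δ_{YY} = 0.005726 ft/kip.
Compatibility — the spring shortens by R_Y/k under the reaction it provides: δ_0 − R_Y·δ_{YY} = R_Y/k. With 1/k = 1/(950×12) ft/kip = 0.000088 ft/kip, R_Y = δ_0 / (δ_{YY} + 1/k) = 0.017105 / (0.005726 + 0.000088) = 2.942 kip.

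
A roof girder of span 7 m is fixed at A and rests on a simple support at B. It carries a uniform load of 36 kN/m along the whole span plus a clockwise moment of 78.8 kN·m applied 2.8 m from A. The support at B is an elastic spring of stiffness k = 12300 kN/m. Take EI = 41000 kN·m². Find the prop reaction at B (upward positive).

Take the reaction at B as the redundant and release it; the primary structure is a cantilever fixed at A.
Primary-structure tip deflection at B by superposition:
  UDL 36: wL⁴/(8EI) = 10804/EI
  clockwise couple 78.8 at a = 2.8: M₀a(2L − a)/(2EI) = 1236/EI
  δ_0 = 12040/EI
Tip deflection under a unit load at B: L³/(3EI) = 114.3/EI.
With EI = 41000 kN·m²: δ_0 = 0.29366 m and δ_{BB} = 0.002789 m/kN.
Compatibility — the spring shortens by R_B/k under the reaction it provides: δ_0 − R_B·δ_{BB} = R_B/k. With 1/k = 0.000081 m/kN, R_B = δ_0 / (δ_{BB} + 1/k) = 0.29366 / (0.002789 + 0.000081) = 102.3 kN.

R_B = 102.3 kN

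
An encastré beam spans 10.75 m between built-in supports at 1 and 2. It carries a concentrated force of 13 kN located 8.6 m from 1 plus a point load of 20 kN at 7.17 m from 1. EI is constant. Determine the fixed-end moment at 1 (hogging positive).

Release both end moments; the primary structure is a simply-supported span 12 with redundants M_1 and M_2.
Simple-span end rotations at 1 and 2 under the given loads:
  at 1: point load 13 at a = 8.6: Pab(L + b)/(6LEI) = 48.07/EI
  at 2: point load 13 at a = 8.6: Pab(L + a)/(6LEI) = 72.11/EI
  at 1: point load 20 at a = 7.17: Pab(L + b)/(6LEI) = 114.1/EI
  at 2: point load 20 at a = 7.17: Pab(L + a)/(6LEI) = 142.6/EI
  θ_10 = 162.1/EI,  θ_20 = 214.7/EI
Flexibility coefficients: a unit moment at one end gives L/(3EI) there and L/(6EI) at the far end, so f₁₁ = f₂₂ = 3.583/EI and f₁₂ = f₂₁ = 1.792/EI.
Compatibility — zero rotation at each built-in end:
  3.583 M_1 + 1.792 M_2 = 162.1
  1.792 M_1 + 3.583 M_2 = 214.7
Solving the pair gives M_1 = 20.38 kN·m and M_2 = 49.74 kN·m (hogging).

M_1 = 20.38 kN·m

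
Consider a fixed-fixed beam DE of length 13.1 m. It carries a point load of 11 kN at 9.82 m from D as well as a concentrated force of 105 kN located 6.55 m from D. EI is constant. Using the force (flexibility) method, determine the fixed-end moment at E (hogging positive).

M_E = 192.2 kN·m

Take the two fixed-end moments M_D, M_E as redundants; the released structure is the simple span DE.
On the primary (simply-supported) span, the end slopes from the loading are:
  at D: point load 11 at a = 9.82: Pab(L + b)/(6LEI) = 73.84/EI
  at E: point load 11 at a = 9.82: Pab(L + a)/(6LEI) = 103.3/EI
  at D: point load 105 at a = 6.55: Pab(L + b)/(6LEI) = 1126/EI
  at E: point load 105 at a = 6.55: Pab(L + a)/(6LEI) = 1126/EI
  θ_D0 = 1200/EI,  θ_E0 = 1230/EI
Flexibility coefficients: a unit moment at one end gives L/(3EI) there and L/(6EI) at the far end, so f₁₁ = f₂₂ = 4.367/EI and f₁₂ = f₂₁ = 2.183/EI.
Compatibility — zero rotation at each built-in end:
  4.367 M_D + 2.183 M_E = 1200
  2.183 M_D + 4.367 M_E = 1230
Solving the pair gives M_D = 178.7 kN·m and M_E = 192.2 kN·m (hogging).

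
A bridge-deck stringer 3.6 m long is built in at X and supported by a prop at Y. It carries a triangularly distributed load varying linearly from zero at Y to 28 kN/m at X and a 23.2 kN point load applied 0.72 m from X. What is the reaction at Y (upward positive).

R_Y = 11.38 kN

Take the reaction at Y as the redundant and release it; the primary structure is a cantilever fixed at X.
Free-end deflection of the primary structure under the applied loading (downward +):
  triangular load, peak 28 at the fixed end: w₀L⁴/(30EI) = 156.8/EI
  point load 23.2 at a = 0.72: Pa²(3L − a)/(6EI) = 20.21/EI
  δ_0 = 177/EI
Flexibility coefficient — unit upward force at Y: δ_{YY} = L³/(3EI) = 15.55/EI.
The prop prevents deflection at Y: R_Y = δ_0/δ_{YY} = 177/15.55 = 11.38 kN.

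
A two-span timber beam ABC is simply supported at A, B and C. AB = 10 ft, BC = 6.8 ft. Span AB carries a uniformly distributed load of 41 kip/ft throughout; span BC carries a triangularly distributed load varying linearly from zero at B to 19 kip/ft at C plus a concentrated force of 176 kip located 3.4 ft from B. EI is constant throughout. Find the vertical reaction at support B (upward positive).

R_B = 417.5 kip

Take M_B as the redundant. Released structure: two simple spans AB and BC with a hinge at B.
Rotations at B on the released spans (each span's end-slope, ×1/EI):
  span AB: UDL 41: wL³/(24EI) = 1708/EI
  span BC: triangular load, peak 19: 7w₀L³/(360EI) = 116.2/EI
  span BC: point load 176 at a = 3.4: Pab(L + b)/(6LEI) = 508.6/EI
  relative rotation θ_0 = (1708 + 624.8)/EI = 2333/EI
A unit hogging moment at B produces rotation L₁/(3EI) + L₂/(3EI) = 5.6/EI.
Slope continuity at B: θ_0 = M_B·5.6/EI, so M_B = 2333/5.6 = 416.6 kip·ft (hogging).
Span AB, ΣM about A with M_B applied at B: R_B^{AB}·10 = 2050 + 416.6, so R_B^{AB} = 246.7 kip and R_A = 410 − 246.7 = 163.3 kip.
Span BC, ΣM about C: R_B^{BC}·6.8 = 744.8 + 416.6, so R_B^{BC} = 170.8 kip and R_C = 240.6 − 170.8 = 69.8 kip.
R_B = 246.7 + 170.8 = 417.5 kip.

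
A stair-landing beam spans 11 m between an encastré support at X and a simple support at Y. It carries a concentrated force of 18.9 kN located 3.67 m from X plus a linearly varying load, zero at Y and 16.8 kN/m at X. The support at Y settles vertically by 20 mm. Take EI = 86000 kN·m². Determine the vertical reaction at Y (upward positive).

Choose R_Y as the redundant. The primary structure is the cantilever fixed at X.
Primary-structure tip deflection at Y by superposition:
  point load 18.9 at a = 3.67: Pa²(3L − a)/(6EI) = 1244/EI
  triangular load, peak 16.8 at the fixed end: w₀L⁴/(30EI) = 8199/EI
  δ_0 = 9443/EI
Flexibility coefficient — unit upward force at Y: δ_{YY} = L³/(3EI) = 443.7/EI.
With EI = 86000 kN·m²: δ_0 = 0.10981 m and δ_{YY} = 0.005159 m/kN.
Compatibility — the beam at Y must follow the support down by 0.02 m: δ_0 − R_Y·δ_{YY} = 0.02, so R_Y = (0.10981 − 0.02)/0.005159 = 17.41 kN.

R_Y = 17.41 kN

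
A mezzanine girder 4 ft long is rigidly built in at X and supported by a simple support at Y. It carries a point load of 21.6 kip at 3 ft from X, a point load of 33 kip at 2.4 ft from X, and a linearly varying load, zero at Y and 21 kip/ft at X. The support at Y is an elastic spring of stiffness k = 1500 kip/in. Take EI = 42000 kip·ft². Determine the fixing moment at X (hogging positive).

M_X = 69.03 kip·ft

Choose R_Y as the redundant. The primary structure is the cantilever fixed at X.
Downward deflection at the released point Y due to the loads:
  point load 21.6 at a = 3: Pa²(3L − a)/(6EI) = 291.6/EI
  point load 33 at a = 2.4: Pa²(3L − a)/(6EI) = 304.1/EI
  triangular load, peak 21 at the fixed end: w₀L⁴/(30EI) = 179.2/EI
  δ_0 = 774.9/EI
Flexibility coefficient — unit upward force at Y: δ_{YY} = L³/(3EI) = 21.33/EI.
With EI = 42000 kip·ft²: δ_0 = 0.018451 ft and δ_{YY} = 0.000508 ft/kip.
Compatibility — the spring shortens by R_Y/k under the reaction it provides: δ_0 − R_Y·δ_{YY} = R_Y/k. With 1/k = 1/(1500×12) ft/kip = 0.000056 ft/kip, R_Y = δ_0 / (δ_{YY} + 1/k) = 0.018451 / (0.000508 + 0.000056) = 32.74 kip.
Moment equilibrium about X: M_X = Σ(load moments about X) − R_Y·L = 200 − 32.74×4 = 69.03 kip·ft.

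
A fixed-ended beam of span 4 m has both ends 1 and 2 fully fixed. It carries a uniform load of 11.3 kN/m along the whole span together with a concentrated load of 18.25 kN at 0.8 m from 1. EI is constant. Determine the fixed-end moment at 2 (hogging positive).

Release both end moments; the primary structure is a simply-supported span 12 with redundants M_1 and M_2.
Simple-span end rotations at 1 and 2 under the given loads:
  at 1: UDL 11.3: wL³/(24EI) = 30.13/EI
  at 2: UDL 11.3: wL³/(24EI) = 30.13/EI
  at 1: point load 18.25 at a = 0.8: Pab(L + b)/(6LEI) = 14.02/EI
  at 2: point load 18.25 at a = 0.8: Pab(L + a)/(6LEI) = 9.344/EI
  θ_10 = 44.15/EI,  θ_20 = 39.48/EI
Flexibility coefficients: a unit moment at one end gives L/(3EI) there and L/(6EI) at the far end, so f₁₁ = f₂₂ = 1.333/EI and f₁₂ = f₂₁ = 0.6667/EI.
Compatibility — zero rotation at each built-in end:
  1.333 M_1 + 0.6667 M_2 = 44.15
  0.6667 M_1 + 1.333 M_2 = 39.48
Solving the pair gives M_1 = 24.41 kN·m and M_2 = 17.4 kN·m (hogging).

M_2 = 17.4 kN·m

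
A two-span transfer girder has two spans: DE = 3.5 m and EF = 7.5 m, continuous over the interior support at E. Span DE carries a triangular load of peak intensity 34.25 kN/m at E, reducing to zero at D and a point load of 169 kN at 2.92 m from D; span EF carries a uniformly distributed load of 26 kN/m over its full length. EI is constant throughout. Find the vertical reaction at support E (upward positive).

R_E = 344.4 kN

Take M_E as the redundant. Released structure: two simple spans DE and EF with a hinge at E.
Discontinuity in slope at E on the released structure — sum the simple-span end rotations:
  span DE: triangular load, peak 34.25: w₀L³/(45EI) = 32.63/EI
  span DE: point load 169 at a = 2.92: Pab(L + a)/(6LEI) = 87.5/EI
  span EF: UDL 26: wL³/(24EI) = 457/EI
  relative rotation θ_0 = (120.1 + 457)/EI = 577.2/EI
A unit hogging moment at E produces rotation L₁/(3EI) + L₂/(3EI) = 3.667/EI.
Compatibility: M_E·(L₁+L₂)/(3EI) = θ_0, giving M_E = 157.4 kN·m (hogging).
Span DE, ΣM about D with M_E applied at E: R_E^{DE}·3.5 = 633.3 + 157.4, so R_E^{DE} = 225.9 kN and R_D = 228.9 − 225.9 = 3.011 kN.
Span EF, ΣM about F: R_E^{EF}·7.5 = 731.2 + 157.4, so R_E^{EF} = 118.5 kN and R_F = 195 − 118.5 = 76.51 kN.
R_E = 225.9 + 118.5 = 344.4 kN.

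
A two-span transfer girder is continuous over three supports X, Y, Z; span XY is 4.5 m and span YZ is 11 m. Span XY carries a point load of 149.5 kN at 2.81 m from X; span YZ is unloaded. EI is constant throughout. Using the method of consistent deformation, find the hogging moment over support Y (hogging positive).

Release continuity at Y by inserting a hinge; the redundant is the internal moment M_Y. The primary structure is two simply-supported spans XY and YZ.
Rotations at Y on the released spans (each span's end-slope, ×1/EI):
  span XY: point load 149.5 at a = 2.81: Pab(L + a)/(6LEI) = 192.2/EI
  relative rotation θ_0 = (192.2 + 0)/EI = 192.2/EI
A unit hogging moment at Y produces rotation L₁/(3EI) + L₂/(3EI) = 5.167/EI.
Compatibility: M_Y·(L₁+L₂)/(3EI) = θ_0, giving M_Y = 37.2 kN·m (hogging).

M_Y = 37.2 kN·m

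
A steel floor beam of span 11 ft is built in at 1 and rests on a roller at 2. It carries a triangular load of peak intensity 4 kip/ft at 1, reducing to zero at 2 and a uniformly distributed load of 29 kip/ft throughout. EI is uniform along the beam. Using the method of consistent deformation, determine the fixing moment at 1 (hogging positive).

Take the reaction at 2 as the redundant and release it; the primary structure is a cantilever fixed at 1.
Deflection at 2 on the released cantilever, summing each load's contribution:
  triangular load, peak 4 at the fixed end: w₀L⁴/(30EI) = 1952/EI
  UDL 29: wL⁴/(8EI) = 53074/EI
  δ_0 = 55026/EI
Tip deflection under a unit load at 2: L³/(3EI) = 443.7/EI.
The prop prevents deflection at 2: R_2 = δ_0/δ_{22} = 55026/443.7 = 124 kip.
Moment equilibrium about 1: M_1 = Σ(load moments about 1) − R_2·L = 1835 − 124×11 = 470.9 kip·ft.

M_1 = 470.9 kip·ft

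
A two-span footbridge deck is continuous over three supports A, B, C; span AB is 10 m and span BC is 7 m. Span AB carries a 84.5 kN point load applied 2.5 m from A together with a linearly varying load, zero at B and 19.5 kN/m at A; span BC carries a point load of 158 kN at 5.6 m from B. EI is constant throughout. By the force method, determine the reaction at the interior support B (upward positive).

Take M_B as the redundant. Released structure: two simple spans AB and BC with a hinge at B.
End slopes at the hinge B, treating each span as simply supported:
  span AB: point load 84.5 at a = 2.5: Pab(L + a)/(6LEI) = 330.1/EI
  span AB: triangular load, peak 19.5: 7w₀L³/(360EI) = 379.2/EI
  span BC: point load 158 at a = 5.6: Pab(L + b)/(6LEI) = 247.7/EI
  relative rotation θ_0 = (709.2 + 247.7)/EI = 957/EI
A unit hogging moment at B produces rotation L₁/(3EI) + L₂/(3EI) = 5.667/EI.
Slope continuity at B: θ_0 = M_B·5.667/EI, so M_B = 957/5.667 = 168.9 kN·m (hogging).
Span AB, ΣM about A with M_B applied at B: R_B^{AB}·10 = 536.2 + 168.9, so R_B^{AB} = 70.51 kN and R_A = 182 − 70.51 = 111.5 kN.
Span BC, ΣM about C: R_B^{BC}·7 = 221.2 + 168.9, so R_B^{BC} = 55.73 kN and R_C = 158 − 55.73 = 102.3 kN.
R_B = 70.51 + 55.73 = 126.2 kN.

R_B = 126.2 kN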